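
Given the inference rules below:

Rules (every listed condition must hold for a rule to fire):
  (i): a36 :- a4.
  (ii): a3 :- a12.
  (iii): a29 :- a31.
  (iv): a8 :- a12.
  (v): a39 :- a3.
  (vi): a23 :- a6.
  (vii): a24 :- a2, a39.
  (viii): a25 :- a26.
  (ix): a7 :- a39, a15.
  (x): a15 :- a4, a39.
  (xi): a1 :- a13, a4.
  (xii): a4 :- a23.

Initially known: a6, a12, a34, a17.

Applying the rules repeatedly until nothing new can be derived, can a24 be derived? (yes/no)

no

Round 1 — (ii), (iv), (vi), derive a3, a8, a23.
Round 2 — (v), (xii), derive a39, a4.
Round 3 — (i), (x), derive a36, a15.
Round 4 — (ix), derive a7.
Fixed point reached. a24 is concluded only by (vii); (vii) needs a2 (never derived).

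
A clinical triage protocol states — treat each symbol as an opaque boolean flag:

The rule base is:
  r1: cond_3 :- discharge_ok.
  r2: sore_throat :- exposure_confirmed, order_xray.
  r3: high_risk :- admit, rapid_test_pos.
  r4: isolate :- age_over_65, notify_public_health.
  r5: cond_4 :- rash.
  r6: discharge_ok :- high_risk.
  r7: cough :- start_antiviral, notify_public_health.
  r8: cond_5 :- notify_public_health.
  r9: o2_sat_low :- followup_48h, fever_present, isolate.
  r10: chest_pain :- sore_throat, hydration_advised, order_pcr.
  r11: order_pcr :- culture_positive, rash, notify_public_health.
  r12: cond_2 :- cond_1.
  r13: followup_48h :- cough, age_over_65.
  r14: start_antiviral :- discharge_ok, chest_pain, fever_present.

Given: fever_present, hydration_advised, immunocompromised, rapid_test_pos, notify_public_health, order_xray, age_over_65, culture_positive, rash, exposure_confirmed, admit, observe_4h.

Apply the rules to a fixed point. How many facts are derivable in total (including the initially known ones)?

Round 1 — r2, r3, r4, r5, r8, r11, derive sore_throat, high_risk, isolate, cond_4, cond_5, order_pcr.
Round 2 — r6, r10, derive discharge_ok, chest_pain.
Round 3 — r1, r14, derive cond_3, start_antiviral.
Round 4 — r7, derive cough.
Round 5 — r13, derive followup_48h.
Round 6 — r9, derive o2_sat_low.
Closure: {admit, age_over_65, chest_pain, cond_3, cond_4, cond_5, cough, culture_positive, discharge_ok, exposure_confirmed, fever_present, followup_48h, high_risk, hydration_advised, immunocompromised, isolate, notify_public_health, o2_sat_low, observe_4h, order_pcr, order_xray, rapid_test_pos, rash, sore_throat, start_antiviral} — 25 facts.

25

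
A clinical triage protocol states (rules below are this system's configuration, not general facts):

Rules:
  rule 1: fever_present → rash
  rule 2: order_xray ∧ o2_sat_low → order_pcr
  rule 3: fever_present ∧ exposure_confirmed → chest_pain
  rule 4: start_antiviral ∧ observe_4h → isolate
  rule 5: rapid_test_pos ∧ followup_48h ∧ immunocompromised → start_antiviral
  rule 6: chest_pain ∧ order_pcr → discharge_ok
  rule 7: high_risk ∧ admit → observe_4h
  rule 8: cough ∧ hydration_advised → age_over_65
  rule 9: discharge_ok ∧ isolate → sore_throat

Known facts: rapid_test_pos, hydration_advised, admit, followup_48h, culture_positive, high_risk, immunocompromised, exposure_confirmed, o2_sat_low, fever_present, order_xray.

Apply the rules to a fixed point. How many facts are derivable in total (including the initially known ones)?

Round 1: rule 1 [fever_present → rash]; rule 2 [order_xray ∧ o2_sat_low → order_pcr]; rule 3 [fever_present ∧ exposure_confirmed → chest_pain]; rule 5 [rapid_test_pos ∧ followup_48h ∧ immunocompromised → start_antiviral]; rule 7 [high_risk ∧ admit → observe_4h]. Adds rash, order_pcr, chest_pain, start_antiviral, observe_4h.
Round 2: rule 4 [start_antiviral ∧ observe_4h → isolate]; rule 6 [chest_pain ∧ order_pcr → discharge_ok]. Adds isolate, discharge_ok.
Round 3: rule 9 [discharge_ok ∧ isolate → sore_throat]. Adds sore_throat.
Closure: {admit, chest_pain, culture_positive, discharge_ok, exposure_confirmed, fever_present, followup_48h, high_risk, hydration_advised, immunocompromised, isolate, o2_sat_low, observe_4h, order_pcr, order_xray, rapid_test_pos, rash, sore_throat, start_antiviral} — 19 facts.

19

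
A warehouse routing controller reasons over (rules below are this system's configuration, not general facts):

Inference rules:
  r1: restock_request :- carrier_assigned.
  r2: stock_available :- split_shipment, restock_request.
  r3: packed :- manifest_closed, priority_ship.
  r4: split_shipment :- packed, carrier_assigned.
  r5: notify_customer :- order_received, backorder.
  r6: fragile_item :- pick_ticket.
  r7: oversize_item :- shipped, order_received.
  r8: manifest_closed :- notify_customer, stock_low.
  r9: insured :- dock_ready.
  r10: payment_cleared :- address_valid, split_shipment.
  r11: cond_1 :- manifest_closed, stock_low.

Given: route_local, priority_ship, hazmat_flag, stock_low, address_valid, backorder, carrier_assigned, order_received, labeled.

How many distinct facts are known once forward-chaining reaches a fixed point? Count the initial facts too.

17

Round 1: r1 [restock_request :- carrier_assigned.]; r5 [notify_customer :- order_received, backorder.]. Adds restock_request, notify_customer.
Round 2: r8 [manifest_closed :- notify_customer, stock_low.]. Adds manifest_closed.
Round 3: r3 [packed :- manifest_closed, priority_ship.]; r11 [cond_1 :- manifest_closed, stock_low.]. Adds packed, cond_1.
Round 4: r4 [split_shipment :- packed, carrier_assigned.]. Adds split_shipment.
Round 5: r2 [stock_available :- split_shipment, restock_request.]; r10 [payment_cleared :- address_valid, split_shipment.]. Adds stock_available, payment_cleared.
Closure: {address_valid, backorder, carrier_assigned, cond_1, hazmat_flag, labeled, manifest_closed, notify_customer, order_received, packed, payment_cleared, priority_ship, restock_request, route_local, split_shipment, stock_available, stock_low} — 17 facts.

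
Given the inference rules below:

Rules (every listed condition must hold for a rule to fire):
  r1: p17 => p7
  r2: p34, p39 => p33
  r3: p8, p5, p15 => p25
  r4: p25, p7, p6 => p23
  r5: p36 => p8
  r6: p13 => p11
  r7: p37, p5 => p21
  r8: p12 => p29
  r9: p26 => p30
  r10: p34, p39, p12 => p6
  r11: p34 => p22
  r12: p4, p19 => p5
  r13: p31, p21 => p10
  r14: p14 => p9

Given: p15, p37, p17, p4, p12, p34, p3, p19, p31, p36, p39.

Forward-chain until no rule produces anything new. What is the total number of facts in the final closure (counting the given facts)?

Round 1: r1 [p17 => p7]; r2 [p34, p39 => p33]; r5 [p36 => p8]; r8 [p12 => p29]; r10 [p34, p39, p12 => p6]; r11 [p34 => p22]; r12 [p4, p19 => p5]. Adds p7, p33, p8, p29, p6, p22, p5.
Round 2: r3 [p8, p5, p15 => p25]; r7 [p37, p5 => p21]. Adds p25, p21.
Round 3: r4 [p25, p7, p6 => p23]; r13 [p31, p21 => p10]. Adds p23, p10.
Closure: {p10, p12, p15, p17, p19, p21, p22, p23, p25, p29, p3, p31, p33, p34, p36, p37, p39, p4, p5, p6, p7, p8} — 22 facts.

22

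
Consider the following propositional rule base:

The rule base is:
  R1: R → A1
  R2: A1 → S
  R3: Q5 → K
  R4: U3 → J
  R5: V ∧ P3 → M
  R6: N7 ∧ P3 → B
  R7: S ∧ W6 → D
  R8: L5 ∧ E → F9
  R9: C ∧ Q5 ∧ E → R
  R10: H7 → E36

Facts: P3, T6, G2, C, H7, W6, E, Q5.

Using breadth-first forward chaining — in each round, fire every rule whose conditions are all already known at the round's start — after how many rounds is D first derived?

Round 1: R3 [Q5 → K]; R9 [C ∧ Q5 ∧ E → R]; R10 [H7 → E36]. New: K, R, E36.
Round 2: R1 [R → A1]. New: A1.
Round 3: R2 [A1 → S]. New: S.
Round 4: R7 [S ∧ W6 → D]. New: D.
D first appears in round 4.

4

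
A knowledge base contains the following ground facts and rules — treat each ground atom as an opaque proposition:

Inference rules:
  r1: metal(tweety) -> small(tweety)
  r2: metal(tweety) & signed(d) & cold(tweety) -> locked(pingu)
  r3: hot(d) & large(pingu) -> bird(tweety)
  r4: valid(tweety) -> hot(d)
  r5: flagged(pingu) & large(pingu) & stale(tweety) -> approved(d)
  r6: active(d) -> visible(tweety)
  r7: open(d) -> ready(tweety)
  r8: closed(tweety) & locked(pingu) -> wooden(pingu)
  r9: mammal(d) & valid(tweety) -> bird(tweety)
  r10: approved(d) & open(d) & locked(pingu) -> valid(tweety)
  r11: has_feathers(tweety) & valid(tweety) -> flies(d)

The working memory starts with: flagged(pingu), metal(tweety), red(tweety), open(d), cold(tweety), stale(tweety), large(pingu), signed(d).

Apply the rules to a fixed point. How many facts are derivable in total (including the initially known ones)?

Round 1 — r1, r2, r5, r7, derive small(tweety), locked(pingu), approved(d), ready(tweety).
Round 2 — r10, derive valid(tweety).
Round 3 — r4, derive hot(d).
Round 4 — r3, derive bird(tweety).
Closure: {approved(d), bird(tweety), cold(tweety), flagged(pingu), hot(d), large(pingu), locked(pingu), metal(tweety), open(d), ready(tweety), red(tweety), signed(d), small(tweety), stale(tweety), valid(tweety)} — 15 facts.

15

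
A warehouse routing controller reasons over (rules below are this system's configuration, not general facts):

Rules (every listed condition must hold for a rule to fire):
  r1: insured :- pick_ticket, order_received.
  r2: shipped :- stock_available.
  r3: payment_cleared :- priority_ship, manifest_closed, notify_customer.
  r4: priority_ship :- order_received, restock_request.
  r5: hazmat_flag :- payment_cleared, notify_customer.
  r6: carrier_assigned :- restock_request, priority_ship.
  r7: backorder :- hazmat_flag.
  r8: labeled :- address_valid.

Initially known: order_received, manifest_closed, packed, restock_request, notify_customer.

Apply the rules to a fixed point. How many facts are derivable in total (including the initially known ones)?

Round 1: r4 [priority_ship :- order_received, restock_request.]. New: priority_ship.
Round 2: r3 [payment_cleared :- priority_ship, manifest_closed, notify_customer.]; r6 [carrier_assigned :- restock_request, priority_ship.]. New: payment_cleared, carrier_assigned.
Round 3: r5 [hazmat_flag :- payment_cleared, notify_customer.]. New: hazmat_flag.
Round 4: r7 [backorder :- hazmat_flag.]. New: backorder.
Closure: {backorder, carrier_assigned, hazmat_flag, manifest_closed, notify_customer, order_received, packed, payment_cleared, priority_ship, restock_request} — 10 facts.

10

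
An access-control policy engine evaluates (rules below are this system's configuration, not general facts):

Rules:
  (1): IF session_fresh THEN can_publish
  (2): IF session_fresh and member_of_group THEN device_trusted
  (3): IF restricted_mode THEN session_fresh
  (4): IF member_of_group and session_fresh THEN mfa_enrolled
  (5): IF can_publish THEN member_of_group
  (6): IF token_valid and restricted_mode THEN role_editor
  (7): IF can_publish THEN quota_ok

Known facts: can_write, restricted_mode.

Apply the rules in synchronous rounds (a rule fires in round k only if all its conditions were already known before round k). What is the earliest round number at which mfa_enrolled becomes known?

4

Round 1 fires (3), giving session_fresh.
Round 2 fires (1), giving can_publish.
Round 3 fires (5), (7), giving member_of_group, quota_ok.
Round 4 fires (2), (4), giving device_trusted, mfa_enrolled.
mfa_enrolled first appears in round 4.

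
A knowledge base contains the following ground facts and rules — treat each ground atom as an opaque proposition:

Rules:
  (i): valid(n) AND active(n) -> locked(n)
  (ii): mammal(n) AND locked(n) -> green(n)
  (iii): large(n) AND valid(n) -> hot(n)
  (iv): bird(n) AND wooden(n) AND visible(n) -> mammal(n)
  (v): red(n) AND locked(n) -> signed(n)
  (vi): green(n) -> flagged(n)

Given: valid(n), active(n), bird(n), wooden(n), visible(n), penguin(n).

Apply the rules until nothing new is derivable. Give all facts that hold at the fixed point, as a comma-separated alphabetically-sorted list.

active(n), bird(n), flagged(n), green(n), locked(n), mammal(n), penguin(n), valid(n), visible(n), wooden(n)

Round 1 — (i), (iv), derive locked(n), mammal(n).
Round 2 — (ii), derive green(n).
Round 3 — (vi), derive flagged(n).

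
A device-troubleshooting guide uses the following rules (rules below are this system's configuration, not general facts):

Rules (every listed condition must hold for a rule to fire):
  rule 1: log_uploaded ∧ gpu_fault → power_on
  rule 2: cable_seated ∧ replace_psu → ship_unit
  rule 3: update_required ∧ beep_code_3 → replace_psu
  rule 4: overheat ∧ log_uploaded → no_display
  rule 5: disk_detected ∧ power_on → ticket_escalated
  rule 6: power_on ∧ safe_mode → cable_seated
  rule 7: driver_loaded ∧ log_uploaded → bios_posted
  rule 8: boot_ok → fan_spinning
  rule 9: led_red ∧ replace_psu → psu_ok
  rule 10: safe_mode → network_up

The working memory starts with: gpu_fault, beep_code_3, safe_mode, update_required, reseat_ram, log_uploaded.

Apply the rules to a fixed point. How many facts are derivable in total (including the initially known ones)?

11

Round 1 fires rule 1, rule 3, rule 10, giving power_on, replace_psu, network_up.
Round 2 fires rule 6, giving cable_seated.
Round 3 fires rule 2, giving ship_unit.
Closure: {beep_code_3, cable_seated, gpu_fault, log_uploaded, network_up, power_on, replace_psu, reseat_ram, safe_mode, ship_unit, update_required} — 11 facts.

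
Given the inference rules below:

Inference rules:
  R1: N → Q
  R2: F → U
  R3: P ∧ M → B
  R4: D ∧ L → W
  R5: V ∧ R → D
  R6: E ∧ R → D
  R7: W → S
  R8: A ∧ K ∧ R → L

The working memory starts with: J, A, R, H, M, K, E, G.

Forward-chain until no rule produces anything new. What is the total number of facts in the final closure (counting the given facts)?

Round 1 fires R6, R8, giving D, L.
Round 2 fires R4, giving W.
Round 3 fires R7, giving S.
Closure: {A, D, E, G, H, J, K, L, M, R, S, W} — 12 facts.

12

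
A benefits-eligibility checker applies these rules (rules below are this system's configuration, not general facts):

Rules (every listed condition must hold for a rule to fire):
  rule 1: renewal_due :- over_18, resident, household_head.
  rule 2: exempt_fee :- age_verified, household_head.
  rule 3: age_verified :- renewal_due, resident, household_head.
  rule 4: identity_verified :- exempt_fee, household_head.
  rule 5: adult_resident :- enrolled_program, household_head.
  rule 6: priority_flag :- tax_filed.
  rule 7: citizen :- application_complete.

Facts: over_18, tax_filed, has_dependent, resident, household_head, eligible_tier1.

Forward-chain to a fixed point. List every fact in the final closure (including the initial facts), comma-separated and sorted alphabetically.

age_verified, eligible_tier1, exempt_fee, has_dependent, household_head, identity_verified, over_18, priority_flag, renewal_due, resident, tax_filed

[1] rule 1 [renewal_due :- over_18, resident, household_head.]; rule 6 [priority_flag :- tax_filed.]. ⇒ new: renewal_due, priority_flag.
[2] rule 3 [age_verified :- renewal_due, resident, household_head.]. ⇒ new: age_verified.
[3] rule 2 [exempt_fee :- age_verified, household_head.]. ⇒ new: exempt_fee.
[4] rule 4 [identity_verified :- exempt_fee, household_head.]. ⇒ new: identity_verified.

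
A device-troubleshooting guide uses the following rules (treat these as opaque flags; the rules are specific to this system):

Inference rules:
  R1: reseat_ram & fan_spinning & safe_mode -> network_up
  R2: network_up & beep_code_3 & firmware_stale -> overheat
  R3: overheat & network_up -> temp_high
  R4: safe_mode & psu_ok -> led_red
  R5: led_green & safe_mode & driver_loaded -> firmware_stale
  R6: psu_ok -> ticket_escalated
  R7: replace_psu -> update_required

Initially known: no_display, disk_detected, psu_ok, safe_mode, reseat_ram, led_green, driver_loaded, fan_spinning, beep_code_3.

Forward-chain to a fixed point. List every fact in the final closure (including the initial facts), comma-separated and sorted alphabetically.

beep_code_3, disk_detected, driver_loaded, fan_spinning, firmware_stale, led_green, led_red, network_up, no_display, overheat, psu_ok, reseat_ram, safe_mode, temp_high, ticket_escalated

Round 1 fires R1, R4, R5, R6, giving network_up, led_red, firmware_stale, ticket_escalated.
Round 2 fires R2, giving overheat.
Round 3 fires R3, giving temp_high.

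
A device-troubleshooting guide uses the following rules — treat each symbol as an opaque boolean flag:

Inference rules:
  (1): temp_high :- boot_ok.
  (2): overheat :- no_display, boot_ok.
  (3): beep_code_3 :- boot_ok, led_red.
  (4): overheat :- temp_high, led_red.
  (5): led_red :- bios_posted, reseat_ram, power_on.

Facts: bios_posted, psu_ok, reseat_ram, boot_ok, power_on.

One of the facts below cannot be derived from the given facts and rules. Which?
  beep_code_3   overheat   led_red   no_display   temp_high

Round 1: (1) [temp_high :- boot_ok.]; (5) [led_red :- bios_posted, reseat_ram, power_on.]. Adds temp_high, led_red.
Round 2: (3) [beep_code_3 :- boot_ok, led_red.]; (4) [overheat :- temp_high, led_red.]. Adds beep_code_3, overheat.
Derived: beep_code_3 (round 2), overheat (round 2), led_red (round 1), temp_high (round 1). no_display never appears in any round.

no_display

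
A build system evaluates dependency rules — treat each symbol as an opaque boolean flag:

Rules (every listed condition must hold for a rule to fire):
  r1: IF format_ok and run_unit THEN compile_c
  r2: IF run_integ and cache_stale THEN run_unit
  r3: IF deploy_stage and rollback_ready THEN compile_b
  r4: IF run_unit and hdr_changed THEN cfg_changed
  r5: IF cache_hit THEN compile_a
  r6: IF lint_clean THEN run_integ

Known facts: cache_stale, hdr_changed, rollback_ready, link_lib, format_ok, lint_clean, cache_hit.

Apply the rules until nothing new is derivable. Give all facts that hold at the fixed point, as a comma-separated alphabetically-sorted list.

Round 1: r5 [IF cache_hit THEN compile_a]; r6 [IF lint_clean THEN run_integ]. Adds compile_a, run_integ.
Round 2: r2 [IF run_integ and cache_stale THEN run_unit]. Adds run_unit.
Round 3: r1 [IF format_ok and run_unit THEN compile_c]; r4 [IF run_unit and hdr_changed THEN cfg_changed]. Adds compile_c, cfg_changed.

cache_hit, cache_stale, cfg_changed, compile_a, compile_c, format_ok, hdr_changed, link_lib, lint_clean, rollback_ready, run_integ, run_unit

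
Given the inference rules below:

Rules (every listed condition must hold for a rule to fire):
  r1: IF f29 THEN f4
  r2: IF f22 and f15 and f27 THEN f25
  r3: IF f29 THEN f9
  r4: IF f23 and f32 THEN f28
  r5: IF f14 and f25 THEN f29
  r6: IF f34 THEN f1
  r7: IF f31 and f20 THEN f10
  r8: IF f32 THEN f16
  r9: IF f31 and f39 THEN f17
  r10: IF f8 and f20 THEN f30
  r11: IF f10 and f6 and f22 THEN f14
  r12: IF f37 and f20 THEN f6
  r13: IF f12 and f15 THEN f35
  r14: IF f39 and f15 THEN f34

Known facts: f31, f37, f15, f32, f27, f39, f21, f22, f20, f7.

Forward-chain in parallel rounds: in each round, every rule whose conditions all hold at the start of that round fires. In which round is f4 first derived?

4

[1] r2 [IF f22 and f15 and f27 THEN f25]; r7 [IF f31 and f20 THEN f10]; r8 [IF f32 THEN f16]; r9 [IF f31 and f39 THEN f17]; r12 [IF f37 and f20 THEN f6]; r14 [IF f39 and f15 THEN f34]. ⇒ new: f25, f10, f16, f17, f6, f34.
[2] r6 [IF f34 THEN f1]; r11 [IF f10 and f6 and f22 THEN f14]. ⇒ new: f1, f14.
[3] r5 [IF f14 and f25 THEN f29]. ⇒ new: f29.
[4] r1 [IF f29 THEN f4]; r3 [IF f29 THEN f9]. ⇒ new: f4, f9.
f4 first appears in round 4.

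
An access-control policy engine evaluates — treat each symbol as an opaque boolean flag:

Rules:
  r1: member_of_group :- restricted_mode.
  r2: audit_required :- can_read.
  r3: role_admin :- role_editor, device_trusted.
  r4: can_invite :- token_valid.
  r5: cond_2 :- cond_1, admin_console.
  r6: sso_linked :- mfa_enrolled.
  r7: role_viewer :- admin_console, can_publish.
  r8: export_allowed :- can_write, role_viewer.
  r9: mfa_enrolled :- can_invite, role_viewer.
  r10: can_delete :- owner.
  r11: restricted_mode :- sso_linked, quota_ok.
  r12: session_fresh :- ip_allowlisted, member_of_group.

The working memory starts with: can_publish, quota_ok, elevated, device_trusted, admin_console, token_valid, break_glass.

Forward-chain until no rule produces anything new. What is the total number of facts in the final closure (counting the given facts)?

Round 1 fires r4, r7, giving can_invite, role_viewer.
Round 2 fires r9, giving mfa_enrolled.
Round 3 fires r6, giving sso_linked.
Round 4 fires r11, giving restricted_mode.
Round 5 fires r1, giving member_of_group.
Closure: {admin_console, break_glass, can_invite, can_publish, device_trusted, elevated, member_of_group, mfa_enrolled, quota_ok, restricted_mode, role_viewer, sso_linked, token_valid} — 13 facts.

13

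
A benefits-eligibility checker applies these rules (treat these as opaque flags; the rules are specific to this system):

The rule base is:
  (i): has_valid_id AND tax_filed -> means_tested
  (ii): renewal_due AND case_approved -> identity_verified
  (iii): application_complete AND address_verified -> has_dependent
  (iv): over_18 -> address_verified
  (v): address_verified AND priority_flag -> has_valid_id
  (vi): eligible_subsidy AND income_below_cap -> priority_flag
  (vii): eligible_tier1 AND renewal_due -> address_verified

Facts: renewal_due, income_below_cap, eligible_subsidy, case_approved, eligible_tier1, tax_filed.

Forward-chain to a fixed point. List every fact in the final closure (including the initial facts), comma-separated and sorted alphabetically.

Round 1: (ii) [renewal_due AND case_approved -> identity_verified]; (vi) [eligible_subsidy AND income_below_cap -> priority_flag]; (vii) [eligible_tier1 AND renewal_due -> address_verified]. Adds identity_verified, priority_flag, address_verified.
Round 2: (v) [address_verified AND priority_flag -> has_valid_id]. Adds has_valid_id.
Round 3: (i) [has_valid_id AND tax_filed -> means_tested]. Adds means_tested.

address_verified, case_approved, eligible_subsidy, eligible_tier1, has_valid_id, identity_verified, income_below_cap, means_tested, priority_flag, renewal_due, tax_filed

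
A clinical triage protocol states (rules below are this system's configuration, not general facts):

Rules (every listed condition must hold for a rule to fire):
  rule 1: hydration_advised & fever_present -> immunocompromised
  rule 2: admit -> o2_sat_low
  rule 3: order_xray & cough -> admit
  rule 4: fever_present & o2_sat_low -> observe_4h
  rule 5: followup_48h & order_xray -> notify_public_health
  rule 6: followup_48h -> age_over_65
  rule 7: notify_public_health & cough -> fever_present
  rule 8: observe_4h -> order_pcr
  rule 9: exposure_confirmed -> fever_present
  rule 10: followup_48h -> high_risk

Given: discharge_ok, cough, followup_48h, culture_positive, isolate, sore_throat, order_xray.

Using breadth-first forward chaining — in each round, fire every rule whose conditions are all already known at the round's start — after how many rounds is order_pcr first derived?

Round 1 fires rule 3, rule 5, rule 6, rule 10, giving admit, notify_public_health, age_over_65, high_risk.
Round 2 fires rule 2, rule 7, giving o2_sat_low, fever_present.
Round 3 fires rule 4, giving observe_4h.
Round 4 fires rule 8, giving order_pcr.
order_pcr first appears in round 4.

4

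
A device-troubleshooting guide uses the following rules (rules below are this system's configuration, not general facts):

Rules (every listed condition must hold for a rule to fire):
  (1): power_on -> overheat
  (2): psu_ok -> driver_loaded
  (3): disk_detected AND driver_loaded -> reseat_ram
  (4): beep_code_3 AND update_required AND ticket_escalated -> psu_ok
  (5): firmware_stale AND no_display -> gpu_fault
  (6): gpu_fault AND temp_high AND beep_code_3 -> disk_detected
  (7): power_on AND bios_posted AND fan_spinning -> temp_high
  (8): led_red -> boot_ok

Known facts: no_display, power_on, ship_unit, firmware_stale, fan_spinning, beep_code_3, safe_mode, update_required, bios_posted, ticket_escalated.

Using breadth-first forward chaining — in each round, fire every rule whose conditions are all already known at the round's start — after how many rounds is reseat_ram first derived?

3

Round 1 — (1), (4), (5), (7), derive overheat, psu_ok, gpu_fault, temp_high.
Round 2 — (2), (6), derive driver_loaded, disk_detected.
Round 3 — (3), derive reseat_ram.
reseat_ram first appears in round 3.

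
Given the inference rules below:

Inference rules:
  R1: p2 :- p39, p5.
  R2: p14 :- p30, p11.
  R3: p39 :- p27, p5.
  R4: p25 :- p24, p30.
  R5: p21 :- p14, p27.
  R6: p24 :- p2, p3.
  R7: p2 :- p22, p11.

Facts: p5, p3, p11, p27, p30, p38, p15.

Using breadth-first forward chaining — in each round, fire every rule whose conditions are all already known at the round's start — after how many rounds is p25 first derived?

Round 1 fires R2, R3, giving p14, p39.
Round 2 fires R1, R5, giving p2, p21.
Round 3 fires R6, giving p24.
Round 4 fires R4, giving p25.
p25 first appears in round 4.

4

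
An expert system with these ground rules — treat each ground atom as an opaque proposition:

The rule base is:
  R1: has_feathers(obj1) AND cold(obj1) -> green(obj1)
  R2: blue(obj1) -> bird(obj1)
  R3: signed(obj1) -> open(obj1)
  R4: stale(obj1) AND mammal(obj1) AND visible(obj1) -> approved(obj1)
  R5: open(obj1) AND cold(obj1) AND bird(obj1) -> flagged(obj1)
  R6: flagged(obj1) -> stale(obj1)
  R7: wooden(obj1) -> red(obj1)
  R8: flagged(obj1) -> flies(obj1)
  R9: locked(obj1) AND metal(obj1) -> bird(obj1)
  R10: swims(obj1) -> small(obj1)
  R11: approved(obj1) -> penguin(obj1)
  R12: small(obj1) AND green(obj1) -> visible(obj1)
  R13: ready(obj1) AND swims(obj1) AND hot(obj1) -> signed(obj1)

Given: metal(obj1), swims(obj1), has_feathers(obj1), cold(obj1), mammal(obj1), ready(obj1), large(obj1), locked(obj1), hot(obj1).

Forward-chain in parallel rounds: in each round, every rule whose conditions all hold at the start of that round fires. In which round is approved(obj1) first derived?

5

Round 1: R1 [has_feathers(obj1) AND cold(obj1) -> green(obj1)]; R9 [locked(obj1) AND metal(obj1) -> bird(obj1)]; R10 [swims(obj1) -> small(obj1)]; R13 [ready(obj1) AND swims(obj1) AND hot(obj1) -> signed(obj1)]. New: green(obj1), bird(obj1), small(obj1), signed(obj1).
Round 2: R3 [signed(obj1) -> open(obj1)]; R12 [small(obj1) AND green(obj1) -> visible(obj1)]. New: open(obj1), visible(obj1).
Round 3: R5 [open(obj1) AND cold(obj1) AND bird(obj1) -> flagged(obj1)]. New: flagged(obj1).
Round 4: R6 [flagged(obj1) -> stale(obj1)]; R8 [flagged(obj1) -> flies(obj1)]. New: stale(obj1), flies(obj1).
Round 5: R4 [stale(obj1) AND mammal(obj1) AND visible(obj1) -> approved(obj1)]. New: approved(obj1).
approved(obj1) first appears in round 5.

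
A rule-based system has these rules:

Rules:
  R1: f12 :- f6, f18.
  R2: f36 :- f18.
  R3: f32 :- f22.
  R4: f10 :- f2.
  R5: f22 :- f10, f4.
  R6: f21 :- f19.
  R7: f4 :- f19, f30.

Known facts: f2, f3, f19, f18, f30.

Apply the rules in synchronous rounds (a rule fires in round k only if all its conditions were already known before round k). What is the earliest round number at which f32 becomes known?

Round 1: R2 [f36 :- f18.]; R4 [f10 :- f2.]; R6 [f21 :- f19.]; R7 [f4 :- f19, f30.]. Adds f36, f10, f21, f4.
Round 2: R5 [f22 :- f10, f4.]. Adds f22.
Round 3: R3 [f32 :- f22.]. Adds f32.
f32 first appears in round 3.

3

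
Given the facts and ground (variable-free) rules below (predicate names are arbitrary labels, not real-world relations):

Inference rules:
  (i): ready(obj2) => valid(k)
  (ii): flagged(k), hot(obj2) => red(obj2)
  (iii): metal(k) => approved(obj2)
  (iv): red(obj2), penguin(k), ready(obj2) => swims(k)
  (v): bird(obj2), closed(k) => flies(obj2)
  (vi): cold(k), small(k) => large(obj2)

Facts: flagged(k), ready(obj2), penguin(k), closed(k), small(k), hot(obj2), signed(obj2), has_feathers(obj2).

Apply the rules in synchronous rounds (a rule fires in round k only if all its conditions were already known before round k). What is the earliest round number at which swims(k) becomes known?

Round 1: (i) [ready(obj2) => valid(k)]; (ii) [flagged(k), hot(obj2) => red(obj2)]. New: valid(k), red(obj2).
Round 2: (iv) [red(obj2), penguin(k), ready(obj2) => swims(k)]. New: swims(k).
swims(k) first appears in round 2.

2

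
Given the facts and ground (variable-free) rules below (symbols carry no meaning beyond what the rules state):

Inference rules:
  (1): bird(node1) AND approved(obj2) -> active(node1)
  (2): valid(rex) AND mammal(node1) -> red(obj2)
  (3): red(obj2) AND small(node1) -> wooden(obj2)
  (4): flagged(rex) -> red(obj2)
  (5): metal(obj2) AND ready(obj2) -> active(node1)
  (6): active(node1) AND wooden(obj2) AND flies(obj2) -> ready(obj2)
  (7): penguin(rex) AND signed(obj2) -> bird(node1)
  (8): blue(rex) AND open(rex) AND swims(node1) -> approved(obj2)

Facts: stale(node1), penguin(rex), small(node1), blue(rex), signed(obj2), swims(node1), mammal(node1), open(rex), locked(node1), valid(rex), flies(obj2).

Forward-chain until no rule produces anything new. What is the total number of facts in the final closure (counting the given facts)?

[1] (2) [valid(rex) AND mammal(node1) -> red(obj2)]; (7) [penguin(rex) AND signed(obj2) -> bird(node1)]; (8) [blue(rex) AND open(rex) AND swims(node1) -> approved(obj2)]. ⇒ new: red(obj2), bird(node1), approved(obj2).
[2] (1) [bird(node1) AND approved(obj2) -> active(node1)]; (3) [red(obj2) AND small(node1) -> wooden(obj2)]. ⇒ new: active(node1), wooden(obj2).
[3] (6) [active(node1) AND wooden(obj2) AND flies(obj2) -> ready(obj2)]. ⇒ new: ready(obj2).
Closure: {active(node1), approved(obj2), bird(node1), blue(rex), flies(obj2), locked(node1), mammal(node1), open(rex), penguin(rex), ready(obj2), red(obj2), signed(obj2), small(node1), stale(node1), swims(node1), valid(rex), wooden(obj2)} — 17 facts.

17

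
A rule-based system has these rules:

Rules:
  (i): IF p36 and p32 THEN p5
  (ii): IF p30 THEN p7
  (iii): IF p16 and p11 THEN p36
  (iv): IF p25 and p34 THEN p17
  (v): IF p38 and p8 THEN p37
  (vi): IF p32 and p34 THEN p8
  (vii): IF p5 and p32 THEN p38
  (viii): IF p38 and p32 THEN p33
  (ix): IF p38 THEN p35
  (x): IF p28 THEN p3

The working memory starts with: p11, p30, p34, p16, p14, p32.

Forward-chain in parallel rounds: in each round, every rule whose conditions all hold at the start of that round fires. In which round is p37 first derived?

4

Round 1 — (ii), (iii), (vi), derive p7, p36, p8.
Round 2 — (i), derive p5.
Round 3 — (vii), derive p38.
Round 4 — (v), (viii), (ix), derive p37, p33, p35.
p37 first appears in round 4.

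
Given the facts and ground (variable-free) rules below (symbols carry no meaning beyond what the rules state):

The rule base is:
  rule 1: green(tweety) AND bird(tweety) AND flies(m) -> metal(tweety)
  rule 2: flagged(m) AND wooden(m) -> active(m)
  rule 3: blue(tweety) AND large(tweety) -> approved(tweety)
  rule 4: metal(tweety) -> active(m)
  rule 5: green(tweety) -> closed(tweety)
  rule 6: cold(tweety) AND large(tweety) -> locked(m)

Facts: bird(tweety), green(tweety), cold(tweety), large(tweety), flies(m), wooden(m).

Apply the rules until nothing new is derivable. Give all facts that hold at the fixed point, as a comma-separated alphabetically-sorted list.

active(m), bird(tweety), closed(tweety), cold(tweety), flies(m), green(tweety), large(tweety), locked(m), metal(tweety), wooden(m)

Round 1 fires rule 1, rule 5, rule 6, giving metal(tweety), closed(tweety), locked(m).
Round 2 fires rule 4, giving active(m).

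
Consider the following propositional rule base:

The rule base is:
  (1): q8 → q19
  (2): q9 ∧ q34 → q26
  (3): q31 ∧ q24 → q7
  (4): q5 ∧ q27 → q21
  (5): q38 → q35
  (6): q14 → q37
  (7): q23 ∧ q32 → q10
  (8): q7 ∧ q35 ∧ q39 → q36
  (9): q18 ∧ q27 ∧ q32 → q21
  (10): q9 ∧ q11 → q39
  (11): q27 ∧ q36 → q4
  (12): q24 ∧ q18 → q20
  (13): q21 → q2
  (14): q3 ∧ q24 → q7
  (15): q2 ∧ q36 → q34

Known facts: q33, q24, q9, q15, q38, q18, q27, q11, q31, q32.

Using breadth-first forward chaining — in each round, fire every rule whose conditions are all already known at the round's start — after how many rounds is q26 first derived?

Round 1 — (3), (5), (9), (10), (12), derive q7, q35, q21, q39, q20.
Round 2 — (8), (13), derive q36, q2.
Round 3 — (11), (15), derive q4, q34.
Round 4 — (2), derive q26.
q26 first appears in round 4.

4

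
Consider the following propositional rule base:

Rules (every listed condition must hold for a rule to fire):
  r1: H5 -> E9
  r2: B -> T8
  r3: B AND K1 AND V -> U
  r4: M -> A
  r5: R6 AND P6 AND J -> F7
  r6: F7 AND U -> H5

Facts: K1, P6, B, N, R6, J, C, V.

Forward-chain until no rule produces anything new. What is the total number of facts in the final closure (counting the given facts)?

13

Round 1 — r2, r3, r5, derive T8, U, F7.
Round 2 — r6, derive H5.
Round 3 — r1, derive E9.
Closure: {B, C, E9, F7, H5, J, K1, N, P6, R6, T8, U, V} — 13 facts.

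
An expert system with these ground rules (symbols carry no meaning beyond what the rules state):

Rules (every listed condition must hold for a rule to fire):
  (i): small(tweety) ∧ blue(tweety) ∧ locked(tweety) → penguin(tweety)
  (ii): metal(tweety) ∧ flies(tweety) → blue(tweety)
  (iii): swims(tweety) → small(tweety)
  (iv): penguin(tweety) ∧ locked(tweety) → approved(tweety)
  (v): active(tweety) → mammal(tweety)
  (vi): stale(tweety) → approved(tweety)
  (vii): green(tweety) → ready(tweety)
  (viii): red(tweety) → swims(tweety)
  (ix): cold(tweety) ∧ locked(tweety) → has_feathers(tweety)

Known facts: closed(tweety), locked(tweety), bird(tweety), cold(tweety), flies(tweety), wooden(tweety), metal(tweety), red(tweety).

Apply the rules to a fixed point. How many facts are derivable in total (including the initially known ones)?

14

Round 1: (ii) [metal(tweety) ∧ flies(tweety) → blue(tweety)]; (viii) [red(tweety) → swims(tweety)]; (ix) [cold(tweety) ∧ locked(tweety) → has_feathers(tweety)]. Adds blue(tweety), swims(tweety), has_feathers(tweety).
Round 2: (iii) [swims(tweety) → small(tweety)]. Adds small(tweety).
Round 3: (i) [small(tweety) ∧ blue(tweety) ∧ locked(tweety) → penguin(tweety)]. Adds penguin(tweety).
Round 4: (iv) [penguin(tweety) ∧ locked(tweety) → approved(tweety)]. Adds approved(tweety).
Closure: {approved(tweety), bird(tweety), blue(tweety), closed(tweety), cold(tweety), flies(tweety), has_feathers(tweety), locked(tweety), metal(tweety), penguin(tweety), red(tweety), small(tweety), swims(tweety), wooden(tweety)} — 14 facts.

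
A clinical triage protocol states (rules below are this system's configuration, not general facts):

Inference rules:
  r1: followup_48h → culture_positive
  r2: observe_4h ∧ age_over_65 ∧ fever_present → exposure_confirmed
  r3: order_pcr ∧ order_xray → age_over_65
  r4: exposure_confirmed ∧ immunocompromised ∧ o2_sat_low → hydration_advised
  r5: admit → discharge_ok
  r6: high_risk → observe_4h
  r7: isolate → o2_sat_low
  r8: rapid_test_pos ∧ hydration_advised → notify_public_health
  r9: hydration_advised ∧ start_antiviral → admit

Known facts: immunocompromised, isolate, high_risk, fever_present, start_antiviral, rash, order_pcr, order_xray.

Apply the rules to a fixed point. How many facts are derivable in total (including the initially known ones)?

[1] r3 [order_pcr ∧ order_xray → age_over_65]; r6 [high_risk → observe_4h]; r7 [isolate → o2_sat_low]. ⇒ new: age_over_65, observe_4h, o2_sat_low.
[2] r2 [observe_4h ∧ age_over_65 ∧ fever_present → exposure_confirmed]. ⇒ new: exposure_confirmed.
[3] r4 [exposure_confirmed ∧ immunocompromised ∧ o2_sat_low → hydration_advised]. ⇒ new: hydration_advised.
[4] r9 [hydration_advised ∧ start_antiviral → admit]. ⇒ new: admit.
[5] r5 [admit → discharge_ok]. ⇒ new: discharge_ok.
Closure: {admit, age_over_65, discharge_ok, exposure_confirmed, fever_present, high_risk, hydration_advised, immunocompromised, isolate, o2_sat_low, observe_4h, order_pcr, order_xray, rash, start_antiviral} — 15 facts.

15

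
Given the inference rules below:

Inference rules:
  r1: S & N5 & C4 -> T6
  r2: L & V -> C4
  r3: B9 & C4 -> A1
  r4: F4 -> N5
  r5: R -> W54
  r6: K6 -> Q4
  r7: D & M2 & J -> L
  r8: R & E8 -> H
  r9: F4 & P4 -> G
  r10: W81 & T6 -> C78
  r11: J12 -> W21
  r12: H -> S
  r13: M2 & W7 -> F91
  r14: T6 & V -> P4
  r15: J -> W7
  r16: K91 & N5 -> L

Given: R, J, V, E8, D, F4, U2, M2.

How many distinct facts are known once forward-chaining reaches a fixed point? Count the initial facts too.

Round 1 — r4, r5, r7, r8, r15, derive N5, W54, L, H, W7.
Round 2 — r2, r12, r13, derive C4, S, F91.
Round 3 — r1, derive T6.
Round 4 — r14, derive P4.
Round 5 — r9, derive G.
Closure: {C4, D, E8, F4, F91, G, H, J, L, M2, N5, P4, R, S, T6, U2, V, W54, W7} — 19 facts.

19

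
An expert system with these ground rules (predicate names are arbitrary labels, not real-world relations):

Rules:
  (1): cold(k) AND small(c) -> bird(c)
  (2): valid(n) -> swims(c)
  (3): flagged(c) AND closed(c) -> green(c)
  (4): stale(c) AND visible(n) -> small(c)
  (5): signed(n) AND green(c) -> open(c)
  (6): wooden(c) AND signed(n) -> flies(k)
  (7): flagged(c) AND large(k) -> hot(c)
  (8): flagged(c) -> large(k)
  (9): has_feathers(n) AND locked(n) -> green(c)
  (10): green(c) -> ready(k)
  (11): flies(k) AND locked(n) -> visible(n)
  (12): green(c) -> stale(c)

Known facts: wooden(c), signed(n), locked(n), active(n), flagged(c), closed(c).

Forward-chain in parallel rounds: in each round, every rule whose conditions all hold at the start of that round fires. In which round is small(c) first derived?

Round 1: (3) [flagged(c) AND closed(c) -> green(c)]; (6) [wooden(c) AND signed(n) -> flies(k)]; (8) [flagged(c) -> large(k)]. New: green(c), flies(k), large(k).
Round 2: (5) [signed(n) AND green(c) -> open(c)]; (7) [flagged(c) AND large(k) -> hot(c)]; (10) [green(c) -> ready(k)]; (11) [flies(k) AND locked(n) -> visible(n)]; (12) [green(c) -> stale(c)]. New: open(c), hot(c), ready(k), visible(n), stale(c).
Round 3: (4) [stale(c) AND visible(n) -> small(c)]. New: small(c).
small(c) first appears in round 3.

3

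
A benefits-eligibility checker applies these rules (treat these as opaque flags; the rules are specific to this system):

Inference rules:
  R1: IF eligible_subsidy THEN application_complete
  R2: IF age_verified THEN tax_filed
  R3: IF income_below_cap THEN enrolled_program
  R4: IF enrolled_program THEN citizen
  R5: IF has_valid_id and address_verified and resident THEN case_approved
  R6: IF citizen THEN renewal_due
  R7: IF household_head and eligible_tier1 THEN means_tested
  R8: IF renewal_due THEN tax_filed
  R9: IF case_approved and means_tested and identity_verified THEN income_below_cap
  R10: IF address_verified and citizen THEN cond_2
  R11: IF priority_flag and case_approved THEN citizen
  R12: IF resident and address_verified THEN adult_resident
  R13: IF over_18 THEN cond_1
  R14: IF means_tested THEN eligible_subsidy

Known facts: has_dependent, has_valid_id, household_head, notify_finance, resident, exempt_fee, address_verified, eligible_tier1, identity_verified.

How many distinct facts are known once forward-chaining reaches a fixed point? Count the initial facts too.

20

[1] R5 [IF has_valid_id and address_verified and resident THEN case_approved]; R7 [IF household_head and eligible_tier1 THEN means_tested]; R12 [IF resident and address_verified THEN adult_resident]. ⇒ new: case_approved, means_tested, adult_resident.
[2] R9 [IF case_approved and means_tested and identity_verified THEN income_below_cap]; R14 [IF means_tested THEN eligible_subsidy]. ⇒ new: income_below_cap, eligible_subsidy.
[3] R1 [IF eligible_subsidy THEN application_complete]; R3 [IF income_below_cap THEN enrolled_program]. ⇒ new: application_complete, enrolled_program.
[4] R4 [IF enrolled_program THEN citizen]. ⇒ new: citizen.
[5] R6 [IF citizen THEN renewal_due]; R10 [IF address_verified and citizen THEN cond_2]. ⇒ new: renewal_due, cond_2.
[6] R8 [IF renewal_due THEN tax_filed]. ⇒ new: tax_filed.
Closure: {address_verified, adult_resident, application_complete, case_approved, citizen, cond_2, eligible_subsidy, eligible_tier1, enrolled_program, exempt_fee, has_dependent, has_valid_id, household_head, identity_verified, income_below_cap, means_tested, notify_finance, renewal_due, resident, tax_filed} — 20 facts.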